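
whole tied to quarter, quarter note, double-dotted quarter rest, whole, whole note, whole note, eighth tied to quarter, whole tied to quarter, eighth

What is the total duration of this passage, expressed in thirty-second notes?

Express everything in thirty-second notes: whole tied to quarter (whole + quarter) = 40; quarter note = 8; double-dotted quarter rest = 14; whole = 32; whole note = 32; whole note = 32; eighth tied to quarter (eighth + quarter) = 12; whole tied to quarter (whole + quarter) = 40; eighth = 4.
Adding: 40 + 8 + 14 + 32 + 32 + 32 + 12 + 40 + 4 = 214 thirty-second notes.

214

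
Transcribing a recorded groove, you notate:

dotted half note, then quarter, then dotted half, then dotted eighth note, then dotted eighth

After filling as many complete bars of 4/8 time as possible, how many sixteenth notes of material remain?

One bar of 4/8 = 8 sixteenth notes.
Convert each value to sixteenth notes: dotted half note = 12; quarter = 4; dotted half = 12; dotted eighth note = 3; dotted eighth = 3.
Altogether 12 + 4 + 12 + 3 + 3 = 34.
34 ÷ 8 = 4 complete bars with 2 sixteenth notes remaining.

2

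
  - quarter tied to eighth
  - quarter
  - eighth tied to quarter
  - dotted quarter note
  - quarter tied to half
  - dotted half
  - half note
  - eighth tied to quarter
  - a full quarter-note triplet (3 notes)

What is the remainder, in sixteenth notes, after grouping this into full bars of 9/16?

One bar of 9/16 = 9 sixteenth notes.
Working in sixteenth notes: quarter tied to eighth (quarter + eighth) = 6; quarter = 4; eighth tied to quarter (eighth + quarter) = 6; dotted quarter note = 6; quarter tied to half (quarter + half) = 12; dotted half = 12; half note = 8; eighth tied to quarter (eighth + quarter) = 6; a full quarter-note triplet (3 notes) (three triplet quarters span one half) = 8.
Altogether 6 + 4 + 6 + 6 + 12 + 12 + 8 + 6 + 8 = 68.
68 ÷ 9 = 7 complete bars with 5 sixteenth notes remaining.

5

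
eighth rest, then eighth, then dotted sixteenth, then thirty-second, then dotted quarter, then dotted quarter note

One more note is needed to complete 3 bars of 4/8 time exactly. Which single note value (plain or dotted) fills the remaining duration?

3 bars of 4/8 = 48 thirty-second notes.
Each duration in thirty-second notes: eighth rest = 4; eighth = 4; dotted sixteenth = 3; thirty-second = 1; dotted quarter = 12; dotted quarter note = 12.
Sum: 4 + 4 + 3 + 1 + 12 + 12 = 36.
Remaining: 48 − 36 = 12 thirty-second notes, which is a dotted quarter note.

dotted quarter note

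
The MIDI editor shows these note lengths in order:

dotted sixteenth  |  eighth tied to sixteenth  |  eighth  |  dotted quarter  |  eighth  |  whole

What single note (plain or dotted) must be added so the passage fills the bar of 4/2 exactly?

The bar of 4/2 = 64 thirty-second notes.
Express everything in thirty-second notes: dotted sixteenth = 3; eighth tied to sixteenth (eighth + sixteenth) = 6; eighth = 4; dotted quarter = 12; eighth = 4; whole = 32.
Adding: 3 + 6 + 4 + 12 + 4 + 32 = 61.
Remaining: 64 − 61 = 3 thirty-second notes, which is a dotted sixteenth note.

dotted sixteenth note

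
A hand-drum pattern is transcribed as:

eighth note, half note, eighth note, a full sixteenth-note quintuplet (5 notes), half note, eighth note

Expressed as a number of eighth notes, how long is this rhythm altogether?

Working in eighth notes: eighth note = 1; half note = 4; eighth note = 1; a full sixteenth-note quintuplet (5 notes) (five quintuplet sixteenths span one quarter) = 2; half note = 4; eighth note = 1.
Adding: 1 + 4 + 1 + 2 + 4 + 1 = 13 eighth notes.

13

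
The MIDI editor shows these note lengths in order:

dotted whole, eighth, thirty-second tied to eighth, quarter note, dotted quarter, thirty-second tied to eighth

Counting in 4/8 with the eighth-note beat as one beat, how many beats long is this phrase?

One eighth-note beat = 4 thirty-second notes.
Express everything in thirty-second notes: dotted whole = 48; eighth = 4; thirty-second tied to eighth (thirty-second + eighth) = 5; quarter note = 8; dotted quarter = 12; thirty-second tied to eighth (thirty-second + eighth) = 5.
Total: 48 + 4 + 5 + 8 + 12 + 5 = 82.
82 ÷ 4 = 20.5 beats.

20.5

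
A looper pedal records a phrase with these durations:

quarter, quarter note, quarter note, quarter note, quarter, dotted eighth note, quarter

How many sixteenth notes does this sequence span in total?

27

In sixteenth notes: quarter = 4; quarter note = 4; quarter note = 4; quarter note = 4; quarter = 4; dotted eighth note = 3; quarter = 4.
Adding: 4 + 4 + 4 + 4 + 4 + 3 + 4 = 27 sixteenth notes.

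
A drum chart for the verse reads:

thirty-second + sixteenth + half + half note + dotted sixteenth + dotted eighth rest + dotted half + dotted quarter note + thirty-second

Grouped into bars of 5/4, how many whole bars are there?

One bar of 5/4 = 40 thirty-second notes.
Convert each value to thirty-second notes: thirty-second = 1; sixteenth = 2; half = 16; half note = 16; dotted sixteenth = 3; dotted eighth rest = 6; dotted half = 24; dotted quarter note = 12; thirty-second = 1.
Altogether 1 + 2 + 16 + 16 + 3 + 6 + 24 + 12 + 1 = 81.
81 ÷ 40 = 2 complete bars with 1 left over.

2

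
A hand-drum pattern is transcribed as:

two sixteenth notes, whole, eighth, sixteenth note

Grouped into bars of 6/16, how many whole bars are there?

3

One bar of 6/16 = 6 sixteenth notes.
In sixteenth notes: sixteenth note = 1; sixteenth note = 1; whole = 16; eighth = 2; sixteenth note = 1.
Altogether 1 + 1 + 16 + 2 + 1 = 21.
21 ÷ 6 = 3 complete bars with 3 left over.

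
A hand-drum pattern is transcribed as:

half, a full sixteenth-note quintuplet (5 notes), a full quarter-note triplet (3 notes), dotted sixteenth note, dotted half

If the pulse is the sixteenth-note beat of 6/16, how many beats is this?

33.5

One sixteenth-note beat = 2 thirty-second notes.
Express everything in thirty-second notes: half = 16; a full sixteenth-note quintuplet (5 notes) (five quintuplet sixteenths span one quarter) = 8; a full quarter-note triplet (3 notes) (three triplet quarters span one half) = 16; dotted sixteenth note = 3; dotted half = 24.
Adding: 16 + 8 + 16 + 3 + 24 = 67.
67 ÷ 2 = 33.5 beats.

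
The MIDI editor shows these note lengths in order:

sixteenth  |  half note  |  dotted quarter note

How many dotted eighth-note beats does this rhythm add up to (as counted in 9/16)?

5

One dotted eighth-note beat = 3 sixteenth notes.
Each duration in sixteenth notes: sixteenth = 1; half note = 8; dotted quarter note = 6.
Total: 1 + 8 + 6 = 15.
15 ÷ 3 = 5 beats.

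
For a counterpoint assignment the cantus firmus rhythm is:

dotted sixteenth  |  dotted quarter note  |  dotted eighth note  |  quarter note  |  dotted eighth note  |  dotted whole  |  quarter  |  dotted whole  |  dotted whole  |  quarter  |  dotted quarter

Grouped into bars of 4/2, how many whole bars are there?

3

One bar of 4/2 = 64 thirty-second notes.
Working in thirty-second notes: dotted sixteenth = 3; dotted quarter note = 12; dotted eighth note = 6; quarter note = 8; dotted eighth note = 6; dotted whole = 48; quarter = 8; dotted whole = 48; dotted whole = 48; quarter = 8; dotted quarter = 12.
Altogether 3 + 12 + 6 + 8 + 6 + 48 + 8 + 48 + 48 + 8 + 12 = 207.
207 ÷ 64 = 3 complete bars with 15 left over.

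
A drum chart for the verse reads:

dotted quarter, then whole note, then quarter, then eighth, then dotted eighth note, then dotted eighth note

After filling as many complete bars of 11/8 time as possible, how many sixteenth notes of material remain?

12

One bar of 11/8 = 22 sixteenth notes.
Working in sixteenth notes: dotted quarter = 6; whole note = 16; quarter = 4; eighth = 2; dotted eighth note = 3; dotted eighth note = 3.
Adding: 6 + 16 + 4 + 2 + 3 + 3 = 34.
34 ÷ 22 = 1 complete bar with 12 sixteenth notes remaining.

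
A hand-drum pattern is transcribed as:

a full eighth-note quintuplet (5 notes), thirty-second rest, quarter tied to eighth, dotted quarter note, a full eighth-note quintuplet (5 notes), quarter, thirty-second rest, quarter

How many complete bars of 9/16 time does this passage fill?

One bar of 9/16 = 18 thirty-second notes.
Working in thirty-second notes: a full eighth-note quintuplet (5 notes) (five quintuplet eighths span one half) = 16; thirty-second rest = 1; quarter tied to eighth (quarter + eighth) = 12; dotted quarter note = 12; a full eighth-note quintuplet (5 notes) (five quintuplet eighths span one half) = 16; quarter = 8; thirty-second rest = 1; quarter = 8.
Adding: 16 + 1 + 12 + 12 + 16 + 8 + 1 + 8 = 74.
74 ÷ 18 = 4 complete bars with 2 left over.

4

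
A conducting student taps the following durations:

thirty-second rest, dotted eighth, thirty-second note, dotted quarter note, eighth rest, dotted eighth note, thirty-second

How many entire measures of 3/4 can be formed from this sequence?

1

One bar of 3/4 = 24 thirty-second notes.
Each duration in thirty-second notes: thirty-second rest = 1; dotted eighth = 6; thirty-second note = 1; dotted quarter note = 12; eighth rest = 4; dotted eighth note = 6; thirty-second = 1.
Sum: 1 + 6 + 1 + 12 + 4 + 6 + 1 = 31.
31 ÷ 24 = 1 complete bar with 7 left over.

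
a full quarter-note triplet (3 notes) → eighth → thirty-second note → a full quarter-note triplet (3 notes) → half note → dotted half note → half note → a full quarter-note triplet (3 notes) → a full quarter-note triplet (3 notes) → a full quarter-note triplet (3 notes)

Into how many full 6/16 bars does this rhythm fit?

One bar of 6/16 = 12 thirty-second notes.
In thirty-second notes: a full quarter-note triplet (3 notes) (three triplet quarters span one half) = 16; eighth = 4; thirty-second note = 1; a full quarter-note triplet (3 notes) (three triplet quarters span one half) = 16; half note = 16; dotted half note = 24; half note = 16; a full quarter-note triplet (3 notes) (three triplet quarters span one half) = 16; a full quarter-note triplet (3 notes) (three triplet quarters span one half) = 16; a full quarter-note triplet (3 notes) (three triplet quarters span one half) = 16.
Sum: 16 + 4 + 1 + 16 + 16 + 24 + 16 + 16 + 16 + 16 = 141.
141 ÷ 12 = 11 complete bars with 9 left over.

11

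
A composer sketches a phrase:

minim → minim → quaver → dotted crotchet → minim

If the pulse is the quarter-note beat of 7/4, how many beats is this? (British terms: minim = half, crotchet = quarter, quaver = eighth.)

8

One quarter-note beat = 2 eighth notes.
Express everything in eighth notes: minim = 4; minim = 4; quaver = 1; dotted crotchet = 3; minim = 4.
Altogether 4 + 4 + 1 + 3 + 4 = 16.
16 ÷ 2 = 8 beats.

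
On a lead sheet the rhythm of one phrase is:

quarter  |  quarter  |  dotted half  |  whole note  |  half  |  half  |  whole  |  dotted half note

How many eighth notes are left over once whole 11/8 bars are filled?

7

One bar of 11/8 = 11 eighth notes.
Express everything in eighth notes: quarter = 2; quarter = 2; dotted half = 6; whole note = 8; half = 4; half = 4; whole = 8; dotted half note = 6.
Total: 2 + 2 + 6 + 8 + 4 + 4 + 8 + 6 = 40.
40 ÷ 11 = 3 complete bars with 7 eighth notes remaining.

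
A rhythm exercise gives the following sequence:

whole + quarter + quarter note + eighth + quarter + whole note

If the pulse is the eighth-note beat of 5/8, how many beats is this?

23

One eighth-note beat = 2 sixteenth notes.
Convert each value to sixteenth notes: whole = 16; quarter = 4; quarter note = 4; eighth = 2; quarter = 4; whole note = 16.
Total: 16 + 4 + 4 + 2 + 4 + 16 = 46.
46 ÷ 2 = 23 beats.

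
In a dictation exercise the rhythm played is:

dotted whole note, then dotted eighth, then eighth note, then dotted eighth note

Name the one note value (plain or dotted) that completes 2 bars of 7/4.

2 bars of 7/4 = 56 sixteenth notes.
Each duration in sixteenth notes: dotted whole note = 24; dotted eighth = 3; eighth note = 2; dotted eighth note = 3.
Total: 24 + 3 + 2 + 3 = 32.
Remaining: 56 − 32 = 24 sixteenth notes, which is a dotted whole note.

dotted whole note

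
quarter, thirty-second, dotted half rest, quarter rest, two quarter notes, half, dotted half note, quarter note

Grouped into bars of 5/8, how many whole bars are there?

5

One bar of 5/8 = 20 thirty-second notes.
Working in thirty-second notes: quarter = 8; thirty-second = 1; dotted half rest = 24; quarter rest = 8; quarter note = 8; quarter note = 8; half = 16; dotted half note = 24; quarter note = 8.
Adding: 8 + 1 + 24 + 8 + 8 + 8 + 16 + 24 + 8 = 105.
105 ÷ 20 = 5 complete bars with 5 left over.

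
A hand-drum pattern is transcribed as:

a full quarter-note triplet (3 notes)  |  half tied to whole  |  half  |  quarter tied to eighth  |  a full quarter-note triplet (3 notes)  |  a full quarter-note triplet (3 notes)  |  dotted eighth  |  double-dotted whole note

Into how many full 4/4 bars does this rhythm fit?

5

One bar of 4/4 = 16 sixteenth notes.
Convert each value to sixteenth notes: a full quarter-note triplet (3 notes) (three triplet quarters span one half) = 8; half tied to whole (half + whole) = 24; half = 8; quarter tied to eighth (quarter + eighth) = 6; a full quarter-note triplet (3 notes) (three triplet quarters span one half) = 8; a full quarter-note triplet (3 notes) (three triplet quarters span one half) = 8; dotted eighth = 3; double-dotted whole note = 28.
Altogether 8 + 24 + 8 + 6 + 8 + 8 + 3 + 28 = 93.
93 ÷ 16 = 5 complete bars with 13 left over.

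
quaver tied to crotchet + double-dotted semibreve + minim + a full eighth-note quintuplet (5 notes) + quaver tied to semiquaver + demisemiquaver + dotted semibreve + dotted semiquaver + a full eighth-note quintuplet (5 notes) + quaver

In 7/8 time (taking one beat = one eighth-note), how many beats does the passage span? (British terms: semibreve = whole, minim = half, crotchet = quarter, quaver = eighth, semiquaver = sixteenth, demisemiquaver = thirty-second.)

44.5

One eighth-note beat = 4 thirty-second notes.
Convert each value to thirty-second notes: quaver tied to crotchet (quaver + crotchet) = 12; double-dotted semibreve = 56; minim = 16; a full eighth-note quintuplet (5 notes) (five quintuplet eighths span one half) = 16; quaver tied to semiquaver (quaver + semiquaver) = 6; demisemiquaver = 1; dotted semibreve = 48; dotted semiquaver = 3; a full eighth-note quintuplet (5 notes) (five quintuplet eighths span one half) = 16; quaver = 4.
Altogether 12 + 56 + 16 + 16 + 6 + 1 + 48 + 3 + 16 + 4 = 178.
178 ÷ 4 = 44.5 beats.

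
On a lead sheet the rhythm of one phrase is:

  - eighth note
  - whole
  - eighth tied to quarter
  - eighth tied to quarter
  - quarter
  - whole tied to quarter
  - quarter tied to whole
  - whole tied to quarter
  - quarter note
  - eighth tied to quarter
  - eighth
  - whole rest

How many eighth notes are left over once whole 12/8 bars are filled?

One bar of 12/8 = 12 eighth notes.
Convert each value to eighth notes: eighth note = 1; whole = 8; eighth tied to quarter (eighth + quarter) = 3; eighth tied to quarter (eighth + quarter) = 3; quarter = 2; whole tied to quarter (whole + quarter) = 10; quarter tied to whole (quarter + whole) = 10; whole tied to quarter (whole + quarter) = 10; quarter note = 2; eighth tied to quarter (eighth + quarter) = 3; eighth = 1; whole rest = 8.
Total: 1 + 8 + 3 + 3 + 2 + 10 + 10 + 10 + 2 + 3 + 1 + 8 = 61.
61 ÷ 12 = 5 complete bars with 1 eighth note remaining.

1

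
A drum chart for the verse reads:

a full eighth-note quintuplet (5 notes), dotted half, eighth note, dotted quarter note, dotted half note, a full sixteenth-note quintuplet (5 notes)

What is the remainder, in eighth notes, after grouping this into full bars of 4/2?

One bar of 4/2 = 16 eighth notes.
Working in eighth notes: a full eighth-note quintuplet (5 notes) (five quintuplet eighths span one half) = 4; dotted half = 6; eighth note = 1; dotted quarter note = 3; dotted half note = 6; a full sixteenth-note quintuplet (5 notes) (five quintuplet sixteenths span one quarter) = 2.
Adding: 4 + 6 + 1 + 3 + 6 + 2 = 22.
22 ÷ 16 = 1 complete bar with 6 eighth notes remaining.

6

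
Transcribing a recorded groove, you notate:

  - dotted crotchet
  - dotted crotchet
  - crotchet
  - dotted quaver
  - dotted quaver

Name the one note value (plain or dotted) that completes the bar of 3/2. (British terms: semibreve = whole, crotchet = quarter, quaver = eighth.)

eighth note

The bar of 3/2 = 24 sixteenth notes.
In sixteenth notes: dotted crotchet = 6; dotted crotchet = 6; crotchet = 4; dotted quaver = 3; dotted quaver = 3.
Total: 6 + 6 + 4 + 3 + 3 = 22.
Remaining: 24 − 22 = 2 sixteenth notes, which is a eighth note.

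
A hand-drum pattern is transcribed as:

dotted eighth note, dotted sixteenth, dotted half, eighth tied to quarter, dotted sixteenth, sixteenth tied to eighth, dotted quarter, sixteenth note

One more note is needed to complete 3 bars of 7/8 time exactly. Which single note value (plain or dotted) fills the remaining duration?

3 bars of 7/8 = 84 thirty-second notes.
Each duration in thirty-second notes: dotted eighth note = 6; dotted sixteenth = 3; dotted half = 24; eighth tied to quarter (eighth + quarter) = 12; dotted sixteenth = 3; sixteenth tied to eighth (sixteenth + eighth) = 6; dotted quarter = 12; sixteenth note = 2.
Sum: 6 + 3 + 24 + 12 + 3 + 6 + 12 + 2 = 68.
Remaining: 84 − 68 = 16 thirty-second notes, which is a half note.

half note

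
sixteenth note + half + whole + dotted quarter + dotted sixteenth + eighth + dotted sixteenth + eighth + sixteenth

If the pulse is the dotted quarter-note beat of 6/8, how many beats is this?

One dotted quarter-note beat = 12 thirty-second notes.
In thirty-second notes: sixteenth note = 2; half = 16; whole = 32; dotted quarter = 12; dotted sixteenth = 3; eighth = 4; dotted sixteenth = 3; eighth = 4; sixteenth = 2.
Adding: 2 + 16 + 32 + 12 + 3 + 4 + 3 + 4 + 2 = 78.
78 ÷ 12 = 6.5 beats.

6.5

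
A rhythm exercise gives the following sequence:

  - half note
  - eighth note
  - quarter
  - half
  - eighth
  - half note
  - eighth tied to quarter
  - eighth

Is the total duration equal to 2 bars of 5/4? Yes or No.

Yes

One bar of 5/4 = 10 eighth notes, so 2 bars = 20.
Working in eighth notes: half note = 4; eighth note = 1; quarter = 2; half = 4; eighth = 1; half note = 4; eighth tied to quarter (eighth + quarter) = 3; eighth = 1.
Adding: 4 + 1 + 2 + 4 + 1 + 4 + 3 + 1 = 20.
20 equals 20, so the answer is Yes.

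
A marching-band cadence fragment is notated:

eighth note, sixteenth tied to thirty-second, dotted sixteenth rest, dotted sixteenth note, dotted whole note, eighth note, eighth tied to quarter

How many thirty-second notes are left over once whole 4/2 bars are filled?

13

One bar of 4/2 = 64 thirty-second notes.
Express everything in thirty-second notes: eighth note = 4; sixteenth tied to thirty-second (sixteenth + thirty-second) = 3; dotted sixteenth rest = 3; dotted sixteenth note = 3; dotted whole note = 48; eighth note = 4; eighth tied to quarter (eighth + quarter) = 12.
Sum: 4 + 3 + 3 + 3 + 48 + 4 + 12 = 77.
77 ÷ 64 = 1 complete bar with 13 thirty-second notes remaining.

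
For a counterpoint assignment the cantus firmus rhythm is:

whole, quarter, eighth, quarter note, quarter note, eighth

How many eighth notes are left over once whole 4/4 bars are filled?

One bar of 4/4 = 8 eighth notes.
Express everything in eighth notes: whole = 8; quarter = 2; eighth = 1; quarter note = 2; quarter note = 2; eighth = 1.
Total: 8 + 2 + 1 + 2 + 2 + 1 = 16.
16 ÷ 8 = 2 complete bars with 0 eighth notes remaining.

0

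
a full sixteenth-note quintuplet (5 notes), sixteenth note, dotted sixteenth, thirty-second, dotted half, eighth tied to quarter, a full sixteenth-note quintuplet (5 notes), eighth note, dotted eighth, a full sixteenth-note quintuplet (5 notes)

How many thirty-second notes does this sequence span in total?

76

Convert each value to thirty-second notes: a full sixteenth-note quintuplet (5 notes) (five quintuplet sixteenths span one quarter) = 8; sixteenth note = 2; dotted sixteenth = 3; thirty-second = 1; dotted half = 24; eighth tied to quarter (eighth + quarter) = 12; a full sixteenth-note quintuplet (5 notes) (five quintuplet sixteenths span one quarter) = 8; eighth note = 4; dotted eighth = 6; a full sixteenth-note quintuplet (5 notes) (five quintuplet sixteenths span one quarter) = 8.
Sum: 8 + 2 + 3 + 1 + 24 + 12 + 8 + 4 + 6 + 8 = 76 thirty-second notes.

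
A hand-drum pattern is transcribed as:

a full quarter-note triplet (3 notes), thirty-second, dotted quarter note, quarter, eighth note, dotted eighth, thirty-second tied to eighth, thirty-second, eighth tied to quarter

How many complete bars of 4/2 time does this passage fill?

1

One bar of 4/2 = 64 thirty-second notes.
Each duration in thirty-second notes: a full quarter-note triplet (3 notes) (three triplet quarters span one half) = 16; thirty-second = 1; dotted quarter note = 12; quarter = 8; eighth note = 4; dotted eighth = 6; thirty-second tied to eighth (thirty-second + eighth) = 5; thirty-second = 1; eighth tied to quarter (eighth + quarter) = 12.
Sum: 16 + 1 + 12 + 8 + 4 + 6 + 5 + 1 + 12 = 65.
65 ÷ 64 = 1 complete bar with 1 left over.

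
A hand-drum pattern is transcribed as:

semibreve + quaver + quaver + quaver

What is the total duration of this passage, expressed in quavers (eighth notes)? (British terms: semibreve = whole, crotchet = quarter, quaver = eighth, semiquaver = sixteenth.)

11

Express everything in eighth notes: semibreve = 8; quaver = 1; quaver = 1; quaver = 1.
Altogether 8 + 1 + 1 + 1 = 11 eighth notes.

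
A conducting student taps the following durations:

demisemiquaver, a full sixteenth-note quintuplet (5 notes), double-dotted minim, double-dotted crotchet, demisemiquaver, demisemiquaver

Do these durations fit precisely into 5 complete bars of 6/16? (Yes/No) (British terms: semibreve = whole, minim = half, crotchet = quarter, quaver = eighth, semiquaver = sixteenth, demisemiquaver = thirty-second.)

No

One bar of 6/16 = 12 thirty-second notes, so 5 bars = 60.
In thirty-second notes: demisemiquaver = 1; a full sixteenth-note quintuplet (5 notes) (five quintuplet sixteenths span one quarter) = 8; double-dotted minim = 28; double-dotted crotchet = 14; demisemiquaver = 1; demisemiquaver = 1.
Sum: 1 + 8 + 28 + 14 + 1 + 1 = 53.
53 falls short of 60, so the answer is No.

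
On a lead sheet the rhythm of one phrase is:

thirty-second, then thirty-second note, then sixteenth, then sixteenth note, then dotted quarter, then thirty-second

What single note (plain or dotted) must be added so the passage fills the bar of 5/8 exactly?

The bar of 5/8 = 20 thirty-second notes.
Each duration in thirty-second notes: thirty-second = 1; thirty-second note = 1; sixteenth = 2; sixteenth note = 2; dotted quarter = 12; thirty-second = 1.
Total: 1 + 1 + 2 + 2 + 12 + 1 = 19.
Remaining: 20 − 19 = 1 thirty-second note, which is a thirty-second note.

thirty-second note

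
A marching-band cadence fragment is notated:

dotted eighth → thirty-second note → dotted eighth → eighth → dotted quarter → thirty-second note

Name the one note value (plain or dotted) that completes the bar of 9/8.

The bar of 9/8 = 36 thirty-second notes.
Express everything in thirty-second notes: dotted eighth = 6; thirty-second note = 1; dotted eighth = 6; eighth = 4; dotted quarter = 12; thirty-second note = 1.
Sum: 6 + 1 + 6 + 4 + 12 + 1 = 30.
Remaining: 36 − 30 = 6 thirty-second notes, which is a dotted eighth note.

dotted eighth note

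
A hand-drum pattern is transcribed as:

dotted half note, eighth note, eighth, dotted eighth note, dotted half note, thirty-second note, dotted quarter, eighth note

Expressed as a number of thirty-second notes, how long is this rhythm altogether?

Working in thirty-second notes: dotted half note = 24; eighth note = 4; eighth = 4; dotted eighth note = 6; dotted half note = 24; thirty-second note = 1; dotted quarter = 12; eighth note = 4.
Adding: 24 + 4 + 4 + 6 + 24 + 1 + 12 + 4 = 79 thirty-second notes.

79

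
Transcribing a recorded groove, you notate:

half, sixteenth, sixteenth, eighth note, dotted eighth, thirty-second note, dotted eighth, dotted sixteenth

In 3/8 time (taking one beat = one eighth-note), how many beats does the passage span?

One eighth-note beat = 4 thirty-second notes.
Express everything in thirty-second notes: half = 16; sixteenth = 2; sixteenth = 2; eighth note = 4; dotted eighth = 6; thirty-second note = 1; dotted eighth = 6; dotted sixteenth = 3.
Adding: 16 + 2 + 2 + 4 + 6 + 1 + 6 + 3 = 40.
40 ÷ 4 = 10 beats.

10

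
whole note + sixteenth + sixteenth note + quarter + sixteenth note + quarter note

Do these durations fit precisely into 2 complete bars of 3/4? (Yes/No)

No

One bar of 3/4 = 12 sixteenth notes, so 2 bars = 24.
Working in sixteenth notes: whole note = 16; sixteenth = 1; sixteenth note = 1; quarter = 4; sixteenth note = 1; quarter note = 4.
Altogether 16 + 1 + 1 + 4 + 1 + 4 = 27.
27 exceeds 24, so the answer is No.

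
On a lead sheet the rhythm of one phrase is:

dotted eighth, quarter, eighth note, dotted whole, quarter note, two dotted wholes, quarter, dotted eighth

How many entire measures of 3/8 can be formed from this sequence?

15

One bar of 3/8 = 6 sixteenth notes.
Each duration in sixteenth notes: dotted eighth = 3; quarter = 4; eighth note = 2; dotted whole = 24; quarter note = 4; dotted whole = 24; dotted whole = 24; quarter = 4; dotted eighth = 3.
Sum: 3 + 4 + 2 + 24 + 4 + 24 + 24 + 4 + 3 = 92.
92 ÷ 6 = 15 complete bars with 2 left over.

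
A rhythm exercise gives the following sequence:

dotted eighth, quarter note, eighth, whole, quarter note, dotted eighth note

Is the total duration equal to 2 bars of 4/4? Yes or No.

Yes

One bar of 4/4 = 16 sixteenth notes, so 2 bars = 32.
Each duration in sixteenth notes: dotted eighth = 3; quarter note = 4; eighth = 2; whole = 16; quarter note = 4; dotted eighth note = 3.
Altogether 3 + 4 + 2 + 16 + 4 + 3 = 32.
32 equals 32, so the answer is Yes.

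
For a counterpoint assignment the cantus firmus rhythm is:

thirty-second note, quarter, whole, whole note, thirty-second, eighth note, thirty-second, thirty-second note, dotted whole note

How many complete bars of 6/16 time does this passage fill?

One bar of 6/16 = 12 thirty-second notes.
Convert each value to thirty-second notes: thirty-second note = 1; quarter = 8; whole = 32; whole note = 32; thirty-second = 1; eighth note = 4; thirty-second = 1; thirty-second note = 1; dotted whole note = 48.
Altogether 1 + 8 + 32 + 32 + 1 + 4 + 1 + 1 + 48 = 128.
128 ÷ 12 = 10 complete bars with 8 left over.

10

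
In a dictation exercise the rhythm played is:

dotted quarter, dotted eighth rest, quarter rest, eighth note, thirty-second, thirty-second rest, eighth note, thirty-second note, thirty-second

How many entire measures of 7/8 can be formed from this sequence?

1

One bar of 7/8 = 28 thirty-second notes.
Working in thirty-second notes: dotted quarter = 12; dotted eighth rest = 6; quarter rest = 8; eighth note = 4; thirty-second = 1; thirty-second rest = 1; eighth note = 4; thirty-second note = 1; thirty-second = 1.
Total: 12 + 6 + 8 + 4 + 1 + 1 + 4 + 1 + 1 = 38.
38 ÷ 28 = 1 complete bar with 10 left over.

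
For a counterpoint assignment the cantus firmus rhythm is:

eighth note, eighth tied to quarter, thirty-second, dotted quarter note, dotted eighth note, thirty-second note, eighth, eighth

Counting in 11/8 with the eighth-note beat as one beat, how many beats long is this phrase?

11

One eighth-note beat = 4 thirty-second notes.
In thirty-second notes: eighth note = 4; eighth tied to quarter (eighth + quarter) = 12; thirty-second = 1; dotted quarter note = 12; dotted eighth note = 6; thirty-second note = 1; eighth = 4; eighth = 4.
Sum: 4 + 12 + 1 + 12 + 6 + 1 + 4 + 4 = 44.
44 ÷ 4 = 11 beats.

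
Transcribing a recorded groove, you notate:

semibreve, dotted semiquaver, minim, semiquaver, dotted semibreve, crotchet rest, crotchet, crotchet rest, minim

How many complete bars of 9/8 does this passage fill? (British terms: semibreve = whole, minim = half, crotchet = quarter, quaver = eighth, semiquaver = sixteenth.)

One bar of 9/8 = 36 thirty-second notes.
Working in thirty-second notes: semibreve = 32; dotted semiquaver = 3; minim = 16; semiquaver = 2; dotted semibreve = 48; crotchet rest = 8; crotchet = 8; crotchet rest = 8; minim = 16.
Total: 32 + 3 + 16 + 2 + 48 + 8 + 8 + 8 + 16 = 141.
141 ÷ 36 = 3 complete bars with 33 left over.

3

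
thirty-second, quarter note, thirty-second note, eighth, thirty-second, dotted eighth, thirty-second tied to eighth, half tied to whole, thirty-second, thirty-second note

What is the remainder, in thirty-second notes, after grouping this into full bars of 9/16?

One bar of 9/16 = 18 thirty-second notes.
Working in thirty-second notes: thirty-second = 1; quarter note = 8; thirty-second note = 1; eighth = 4; thirty-second = 1; dotted eighth = 6; thirty-second tied to eighth (thirty-second + eighth) = 5; half tied to whole (half + whole) = 48; thirty-second = 1; thirty-second note = 1.
Altogether 1 + 8 + 1 + 4 + 1 + 6 + 5 + 48 + 1 + 1 = 76.
76 ÷ 18 = 4 complete bars with 4 thirty-second notes remaining.

4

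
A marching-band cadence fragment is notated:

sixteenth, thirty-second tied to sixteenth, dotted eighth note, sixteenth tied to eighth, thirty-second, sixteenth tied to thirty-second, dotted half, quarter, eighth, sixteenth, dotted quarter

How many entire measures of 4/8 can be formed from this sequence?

One bar of 4/8 = 16 thirty-second notes.
Express everything in thirty-second notes: sixteenth = 2; thirty-second tied to sixteenth (thirty-second + sixteenth) = 3; dotted eighth note = 6; sixteenth tied to eighth (sixteenth + eighth) = 6; thirty-second = 1; sixteenth tied to thirty-second (sixteenth + thirty-second) = 3; dotted half = 24; quarter = 8; eighth = 4; sixteenth = 2; dotted quarter = 12.
Sum: 2 + 3 + 6 + 6 + 1 + 3 + 24 + 8 + 4 + 2 + 12 = 71.
71 ÷ 16 = 4 complete bars with 7 left over.

4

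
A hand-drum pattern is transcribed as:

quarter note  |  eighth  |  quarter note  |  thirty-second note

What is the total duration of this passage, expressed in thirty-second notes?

Each duration in thirty-second notes: quarter note = 8; eighth = 4; quarter note = 8; thirty-second note = 1.
Altogether 8 + 4 + 8 + 1 = 21 thirty-second notes.

21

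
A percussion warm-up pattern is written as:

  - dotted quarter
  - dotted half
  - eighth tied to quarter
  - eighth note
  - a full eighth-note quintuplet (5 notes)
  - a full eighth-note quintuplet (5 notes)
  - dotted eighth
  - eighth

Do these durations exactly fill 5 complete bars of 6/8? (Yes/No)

One bar of 6/8 = 12 sixteenth notes, so 5 bars = 60.
Convert each value to sixteenth notes: dotted quarter = 6; dotted half = 12; eighth tied to quarter (eighth + quarter) = 6; eighth note = 2; a full eighth-note quintuplet (5 notes) (five quintuplet eighths span one half) = 8; a full eighth-note quintuplet (5 notes) (five quintuplet eighths span one half) = 8; dotted eighth = 3; eighth = 2.
Altogether 6 + 12 + 6 + 2 + 8 + 8 + 3 + 2 = 47.
47 falls short of 60, so the answer is No.

No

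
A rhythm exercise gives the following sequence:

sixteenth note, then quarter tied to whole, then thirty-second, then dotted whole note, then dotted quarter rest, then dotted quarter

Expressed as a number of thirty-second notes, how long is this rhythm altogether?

115

Convert each value to thirty-second notes: sixteenth note = 2; quarter tied to whole (quarter + whole) = 40; thirty-second = 1; dotted whole note = 48; dotted quarter rest = 12; dotted quarter = 12.
Sum: 2 + 40 + 1 + 48 + 12 + 12 = 115 thirty-second notes.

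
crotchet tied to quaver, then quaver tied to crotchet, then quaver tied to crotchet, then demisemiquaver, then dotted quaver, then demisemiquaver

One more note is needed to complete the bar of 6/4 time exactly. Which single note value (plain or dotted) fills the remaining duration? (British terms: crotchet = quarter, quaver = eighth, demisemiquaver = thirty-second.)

eighth note

The bar of 6/4 = 48 thirty-second notes.
In thirty-second notes: crotchet tied to quaver (crotchet + quaver) = 12; quaver tied to crotchet (quaver + crotchet) = 12; quaver tied to crotchet (quaver + crotchet) = 12; demisemiquaver = 1; dotted quaver = 6; demisemiquaver = 1.
Total: 12 + 12 + 12 + 1 + 6 + 1 = 44.
Remaining: 48 − 44 = 4 thirty-second notes, which is a eighth note.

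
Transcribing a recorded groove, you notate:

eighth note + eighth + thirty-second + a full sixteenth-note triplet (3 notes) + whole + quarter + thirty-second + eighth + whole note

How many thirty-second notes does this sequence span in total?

90

In thirty-second notes: eighth note = 4; eighth = 4; thirty-second = 1; a full sixteenth-note triplet (3 notes) (three triplet sixteenths span one eighth) = 4; whole = 32; quarter = 8; thirty-second = 1; eighth = 4; whole note = 32.
Total: 4 + 4 + 1 + 4 + 32 + 8 + 1 + 4 + 32 = 90 thirty-second notes.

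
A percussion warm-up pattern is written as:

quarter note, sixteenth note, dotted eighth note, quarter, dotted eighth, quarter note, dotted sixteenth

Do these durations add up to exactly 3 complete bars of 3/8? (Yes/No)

One bar of 3/8 = 12 thirty-second notes, so 3 bars = 36.
Convert each value to thirty-second notes: quarter note = 8; sixteenth note = 2; dotted eighth note = 6; quarter = 8; dotted eighth = 6; quarter note = 8; dotted sixteenth = 3.
Sum: 8 + 2 + 6 + 8 + 6 + 8 + 3 = 41.
41 exceeds 36, so the answer is No.

No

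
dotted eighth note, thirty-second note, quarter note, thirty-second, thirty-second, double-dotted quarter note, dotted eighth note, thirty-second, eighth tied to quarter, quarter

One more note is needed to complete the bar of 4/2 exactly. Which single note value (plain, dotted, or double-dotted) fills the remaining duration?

The bar of 4/2 = 64 thirty-second notes.
In thirty-second notes: dotted eighth note = 6; thirty-second note = 1; quarter note = 8; thirty-second = 1; thirty-second = 1; double-dotted quarter note = 14; dotted eighth note = 6; thirty-second = 1; eighth tied to quarter (eighth + quarter) = 12; quarter = 8.
Sum: 6 + 1 + 8 + 1 + 1 + 14 + 6 + 1 + 12 + 8 = 58.
Remaining: 64 − 58 = 6 thirty-second notes, which is a dotted eighth note.

dotted eighth note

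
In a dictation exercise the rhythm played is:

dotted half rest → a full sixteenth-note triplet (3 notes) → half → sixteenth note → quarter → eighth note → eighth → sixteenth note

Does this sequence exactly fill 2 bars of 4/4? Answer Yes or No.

Yes

One bar of 4/4 = 16 sixteenth notes, so 2 bars = 32.
In sixteenth notes: dotted half rest = 12; a full sixteenth-note triplet (3 notes) (three triplet sixteenths span one eighth) = 2; half = 8; sixteenth note = 1; quarter = 4; eighth note = 2; eighth = 2; sixteenth note = 1.
Total: 12 + 2 + 8 + 1 + 4 + 2 + 2 + 1 = 32.
32 equals 32, so the answer is Yes.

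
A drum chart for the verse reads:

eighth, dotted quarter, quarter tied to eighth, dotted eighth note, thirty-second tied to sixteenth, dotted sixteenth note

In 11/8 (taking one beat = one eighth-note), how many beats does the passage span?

One eighth-note beat = 4 thirty-second notes.
Express everything in thirty-second notes: eighth = 4; dotted quarter = 12; quarter tied to eighth (quarter + eighth) = 12; dotted eighth note = 6; thirty-second tied to sixteenth (thirty-second + sixteenth) = 3; dotted sixteenth note = 3.
Adding: 4 + 12 + 12 + 6 + 3 + 3 = 40.
40 ÷ 4 = 10 beats.

10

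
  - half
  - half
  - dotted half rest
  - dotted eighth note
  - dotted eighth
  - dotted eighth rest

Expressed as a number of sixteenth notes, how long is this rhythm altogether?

37

Convert each value to sixteenth notes: half = 8; half = 8; dotted half rest = 12; dotted eighth note = 3; dotted eighth = 3; dotted eighth rest = 3.
Sum: 8 + 8 + 12 + 3 + 3 + 3 = 37 sixteenth notes.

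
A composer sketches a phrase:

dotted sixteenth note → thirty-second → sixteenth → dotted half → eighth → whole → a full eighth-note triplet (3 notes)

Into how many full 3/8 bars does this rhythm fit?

One bar of 3/8 = 12 thirty-second notes.
Express everything in thirty-second notes: dotted sixteenth note = 3; thirty-second = 1; sixteenth = 2; dotted half = 24; eighth = 4; whole = 32; a full eighth-note triplet (3 notes) (three triplet eighths span one quarter) = 8.
Total: 3 + 1 + 2 + 24 + 4 + 32 + 8 = 74.
74 ÷ 12 = 6 complete bars with 2 left over.

6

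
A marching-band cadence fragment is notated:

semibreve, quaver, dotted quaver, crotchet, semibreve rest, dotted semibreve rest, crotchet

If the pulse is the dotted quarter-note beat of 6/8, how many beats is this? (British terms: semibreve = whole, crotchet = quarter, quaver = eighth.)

One dotted quarter-note beat = 6 sixteenth notes.
Convert each value to sixteenth notes: semibreve = 16; quaver = 2; dotted quaver = 3; crotchet = 4; semibreve rest = 16; dotted semibreve rest = 24; crotchet = 4.
Sum: 16 + 2 + 3 + 4 + 16 + 24 + 4 = 69.
69 ÷ 6 = 11.5 beats.

11.5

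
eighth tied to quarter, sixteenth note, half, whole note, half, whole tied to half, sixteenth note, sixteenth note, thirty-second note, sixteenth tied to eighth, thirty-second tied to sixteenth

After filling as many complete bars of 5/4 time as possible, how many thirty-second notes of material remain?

One bar of 5/4 = 40 thirty-second notes.
Express everything in thirty-second notes: eighth tied to quarter (eighth + quarter) = 12; sixteenth note = 2; half = 16; whole note = 32; half = 16; whole tied to half (whole + half) = 48; sixteenth note = 2; sixteenth note = 2; thirty-second note = 1; sixteenth tied to eighth (sixteenth + eighth) = 6; thirty-second tied to sixteenth (thirty-second + sixteenth) = 3.
Total: 12 + 2 + 16 + 32 + 16 + 48 + 2 + 2 + 1 + 6 + 3 = 140.
140 ÷ 40 = 3 complete bars with 20 thirty-second notes remaining.

20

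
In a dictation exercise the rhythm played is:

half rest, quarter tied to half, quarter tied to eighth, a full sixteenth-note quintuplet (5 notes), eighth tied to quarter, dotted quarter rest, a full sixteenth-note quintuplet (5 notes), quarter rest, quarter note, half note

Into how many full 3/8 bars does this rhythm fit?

One bar of 3/8 = 3 eighth notes.
In eighth notes: half rest = 4; quarter tied to half (quarter + half) = 6; quarter tied to eighth (quarter + eighth) = 3; a full sixteenth-note quintuplet (5 notes) (five quintuplet sixteenths span one quarter) = 2; eighth tied to quarter (eighth + quarter) = 3; dotted quarter rest = 3; a full sixteenth-note quintuplet (5 notes) (five quintuplet sixteenths span one quarter) = 2; quarter rest = 2; quarter note = 2; half note = 4.
Sum: 4 + 6 + 3 + 2 + 3 + 3 + 2 + 2 + 2 + 4 = 31.
31 ÷ 3 = 10 complete bars with 1 left over.

10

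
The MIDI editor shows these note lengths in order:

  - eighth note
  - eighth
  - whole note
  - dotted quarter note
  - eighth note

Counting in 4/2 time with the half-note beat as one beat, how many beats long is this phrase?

One half-note beat = 4 eighth notes.
In eighth notes: eighth note = 1; eighth = 1; whole note = 8; dotted quarter note = 3; eighth note = 1.
Sum: 1 + 1 + 8 + 3 + 1 = 14.
14 ÷ 4 = 3.5 beats.

3.5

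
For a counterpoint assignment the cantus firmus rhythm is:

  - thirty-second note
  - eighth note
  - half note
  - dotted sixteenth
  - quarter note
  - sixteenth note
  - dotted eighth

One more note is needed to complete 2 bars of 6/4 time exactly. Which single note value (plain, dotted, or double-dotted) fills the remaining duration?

double-dotted whole note

2 bars of 6/4 = 96 thirty-second notes.
Each duration in thirty-second notes: thirty-second note = 1; eighth note = 4; half note = 16; dotted sixteenth = 3; quarter note = 8; sixteenth note = 2; dotted eighth = 6.
Adding: 1 + 4 + 16 + 3 + 8 + 2 + 6 = 40.
Remaining: 96 − 40 = 56 thirty-second notes, which is a double-dotted whole note.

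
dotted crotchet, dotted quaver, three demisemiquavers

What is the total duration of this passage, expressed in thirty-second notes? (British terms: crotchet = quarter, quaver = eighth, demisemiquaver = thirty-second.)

21

Each duration in thirty-second notes: dotted crotchet = 12; dotted quaver = 6; demisemiquaver = 1; demisemiquaver = 1; demisemiquaver = 1.
Sum: 12 + 6 + 1 + 1 + 1 = 21 thirty-second notes.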